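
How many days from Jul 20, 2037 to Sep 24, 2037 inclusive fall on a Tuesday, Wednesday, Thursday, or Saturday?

39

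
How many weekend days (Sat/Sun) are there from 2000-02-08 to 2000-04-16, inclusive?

20

2000-02-08 is a Tuesday.
That's 69 days from start to end, counting both.
69 = 7 × 9 + 6, so there are 9 full weeks plus 6 extra days.
Each full week contributes 2 weekend days (Sat, Sun): 9 × 2 = 18.
The 6 extra days are Tue, Wed, Thu, Fri, Sat, Sun — 2 of them qualify.
Total: 18 + 2 = 20.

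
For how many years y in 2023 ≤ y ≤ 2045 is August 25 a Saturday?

Day of week of August 25 in each year:
2023: Fri, 2024: Sun, 2025: Mon, 2026: Tue, 2027: Wed, 2028: Fri, 2029: Sat ✓, 2030: Sun, 2031: Mon, 2032: Wed, 2033: Thu, 2034: Fri, 2035: Sat ✓, 2036: Mon, 2037: Tue, 2038: Wed, 2039: Thu, 2040: Sat ✓, 2041: Sun, 2042: Mon, 2043: Tue, 2044: Thu, 2045: Fri
Saturdays: 2029, 2035, 2040.

3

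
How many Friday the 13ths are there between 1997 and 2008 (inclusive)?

19

Friday-the-13ths by year:
1997: Jun
1998: Feb, Mar, Nov
1999: Aug
2000: Oct
2001: Apr, Jul
2002: Sep, Dec
2003: Jun
2004: Feb, Aug
2005: May
2006: Jan, Oct
2007: Apr, Jul
2008: Jun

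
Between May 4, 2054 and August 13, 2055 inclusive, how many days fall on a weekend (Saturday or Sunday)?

132

May 4, 2054 is a Monday.
The range spans 467 days (inclusive of both endpoints).
467 = 7 × 66 + 5, so there are 66 full weeks plus 5 extra days.
Each full week contributes 2 weekend days (Sat, Sun): 66 × 2 = 132.
The 5 extra days are Monday, Tuesday, Wednesday, Thursday, Friday — none qualify.
Total: 132 + 0 = 132.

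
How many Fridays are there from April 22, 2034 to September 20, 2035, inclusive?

73 Fridays

April 22, 2034 is a Saturday.
The range spans 517 days (inclusive of both endpoints).
517 = 7 × 73 + 6, so there are 73 full weeks plus 6 extra days.
Each full week contributes one Friday: 73 so far.
The 6 extra days are Sat, Sun, Mon, Tue, Wed, Thu — none qualify.
Total: 73 + 0 = 73.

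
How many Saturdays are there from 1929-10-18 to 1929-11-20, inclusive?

5

1929-10-18 is a Friday.
That's 34 days from start to end, counting both.
34 = 7 × 4 + 6, so there are 4 full weeks plus 6 extra days.
Each full week contributes one Saturday: 4 so far.
The 6 extra days are Friday, Saturday, Sunday, Monday, Tuesday, Wednesday — 1 of them qualifies.
Total: 4 + 1 = 5.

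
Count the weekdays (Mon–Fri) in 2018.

261

January 1, 2018 is a Monday.
From January 1, 2018 to December 31, 2018 is 365 days inclusive.
365 = 7 × 52 + 1, so there are 52 full weeks plus 1 extra day.
Each full week contributes 5 weekdays (Mon–Fri): 52 × 5 = 260.
The 1 extra day is Monday — 1 of them qualifies.
Total: 260 + 1 = 261.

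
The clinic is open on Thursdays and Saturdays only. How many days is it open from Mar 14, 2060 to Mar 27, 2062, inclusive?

Mar 14, 2060 is a Sunday.
The range spans 744 days (inclusive of both endpoints).
744 = 7 × 106 + 2, so there are 106 full weeks plus 2 extra days.
Each full week contributes 2 days from the set (Thu, Sat): 106 × 2 = 212.
The 2 extra days are Sun, Mon — none qualify.
Total: 212 + 0 = 212.

212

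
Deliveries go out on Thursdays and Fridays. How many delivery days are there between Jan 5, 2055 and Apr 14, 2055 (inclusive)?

28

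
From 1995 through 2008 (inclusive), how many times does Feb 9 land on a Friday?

Day of week of February 9 in each year:
1995: Thu, 1996: Fri ✓, 1997: Sun, 1998: Mon, 1999: Tue, 2000: Wed, 2001: Fri ✓, 2002: Sat, 2003: Sun, 2004: Mon, 2005: Wed, 2006: Thu, 2007: Fri ✓, 2008: Sat
Fridays: 1996, 2001, 2007.

3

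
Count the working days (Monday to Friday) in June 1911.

1 June 1911 is a Thursday.
The range spans 30 days (inclusive of both endpoints).
30 = 7 × 4 + 2, so there are 4 full weeks plus 2 extra days.
Each full week contributes 5 weekdays (Mon–Fri): 4 × 5 = 20.
The 2 extra days are Thu, Fri — 2 of them qualify.
Total: 20 + 2 = 22.

22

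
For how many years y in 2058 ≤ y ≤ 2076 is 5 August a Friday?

Day of week of August 5 in each year:
2058: Mon, 2059: Tue, 2060: Thu, 2061: Fri ✓, 2062: Sat, 2063: Sun, 2064: Tue, 2065: Wed, 2066: Thu, 2067: Fri ✓, 2068: Sun, 2069: Mon, 2070: Tue, 2071: Wed, 2072: Fri ✓, 2073: Sat, 2074: Sun, 2075: Mon, 2076: Wed
Fridays: 2061, 2067, 2072.

3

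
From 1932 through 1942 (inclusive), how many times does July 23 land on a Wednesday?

1

Day of week of July 23 in each year:
1932: Sat, 1933: Sun, 1934: Mon, 1935: Tue, 1936: Thu, 1937: Fri, 1938: Sat, 1939: Sun, 1940: Tue, 1941: Wed ✓, 1942: Thu
Wednesdays: 1941.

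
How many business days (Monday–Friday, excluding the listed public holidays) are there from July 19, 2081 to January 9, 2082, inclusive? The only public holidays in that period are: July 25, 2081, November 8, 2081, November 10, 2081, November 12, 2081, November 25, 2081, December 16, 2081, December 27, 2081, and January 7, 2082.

119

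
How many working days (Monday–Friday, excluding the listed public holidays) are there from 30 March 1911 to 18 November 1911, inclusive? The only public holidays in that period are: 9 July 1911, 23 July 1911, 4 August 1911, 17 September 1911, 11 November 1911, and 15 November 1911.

165

30 March 1911 is a Thursday.
From 30 March 1911 to 18 November 1911 is 234 days inclusive.
234 = 7 × 33 + 3, so there are 33 full weeks plus 3 extra days.
Each full week contributes 5 weekdays (Mon–Fri): 33 × 5 = 165.
The 3 extra days are Thursday, Friday, Saturday — 2 of them qualify.
Total: 165 + 2 = 167.
Holidays: 9 July 1911 (Sun); 23 July 1911 (Sun); 4 August 1911 (Fri); 17 September 1911 (Sun); 11 November 1911 (Sat); 15 November 1911 (Wed).
2 of the 6 holidays fall on weekdays; the rest are weekends and were already excluded.
Business days: 167 − 2 = 165.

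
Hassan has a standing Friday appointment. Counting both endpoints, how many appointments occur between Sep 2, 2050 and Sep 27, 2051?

56 Fridays

Sep 2, 2050 is a Friday.
The range spans 391 days (inclusive of both endpoints).
391 = 7 × 55 + 6, so there are 55 full weeks plus 6 extra days.
Each full week contributes one Friday: 55 so far.
The 6 extra days are Fri, Sat, Sun, Mon, Tue, Wed — 1 of them qualifies.
Total: 55 + 1 = 56.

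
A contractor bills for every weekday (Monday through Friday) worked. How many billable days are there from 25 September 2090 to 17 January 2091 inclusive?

83 weekdays

25 September 2090 is a Monday.
The range spans 115 days (inclusive of both endpoints).
115 = 7 × 16 + 3, so there are 16 full weeks plus 3 extra days.
Each full week contributes 5 weekdays (Mon–Fri): 16 × 5 = 80.
The 3 extra days are Mon, Tue, Wed — 3 of them qualify.
Total: 80 + 3 = 83.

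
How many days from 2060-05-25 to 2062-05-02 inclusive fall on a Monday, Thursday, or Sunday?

2060-05-25 is a Tuesday.
The range spans 708 days (inclusive of both endpoints).
708 = 7 × 101 + 1, so there are 101 full weeks plus 1 extra day.
Each full week contributes 3 days from the set (Mon, Thu, Sun): 101 × 3 = 303.
The 1 extra day is Tue — none qualify.
Total: 303 + 0 = 303.

303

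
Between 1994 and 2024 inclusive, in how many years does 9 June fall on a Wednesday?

4

Day of week of June 9 in each year:
1994: Thu, 1995: Fri, 1996: Sun, 1997: Mon, 1998: Tue, 1999: Wed ✓, 2000: Fri, 2001: Sat, 2002: Sun, 2003: Mon, 2004: Wed ✓, 2005: Thu, 2006: Fri, 2007: Sat, 2008: Mon, 2009: Tue, 2010: Wed ✓, 2011: Thu, 2012: Sat, 2013: Sun, 2014: Mon, 2015: Tue, 2016: Thu, 2017: Fri, 2018: Sat, 2019: Sun, 2020: Tue, 2021: Wed ✓, 2022: Thu, 2023: Fri, 2024: Sun
Wednesdays: 1999, 2004, 2010, 2021.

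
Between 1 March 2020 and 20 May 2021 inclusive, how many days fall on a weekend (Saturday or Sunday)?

127

1 March 2020 is a Sunday.
The range spans 446 days (inclusive of both endpoints).
446 = 7 × 63 + 5, so there are 63 full weeks plus 5 extra days.
Each full week contributes 2 weekend days (Sat, Sun): 63 × 2 = 126.
The 5 extra days are Sunday, Monday, Tuesday, Wednesday, Thursday — 1 of them qualifies.
Total: 126 + 1 = 127.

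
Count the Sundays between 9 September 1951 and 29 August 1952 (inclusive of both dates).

9 September 1951 is a Sunday.
The range spans 356 days (inclusive of both endpoints).
356 = 7 × 50 + 6, so there are 50 full weeks plus 6 extra days.
Each full week contributes one Sunday: 50 so far.
The 6 extra days are Sunday, Monday, Tuesday, Wednesday, Thursday, Friday — 1 of them qualifies.
Total: 50 + 1 = 51.

51 Sundays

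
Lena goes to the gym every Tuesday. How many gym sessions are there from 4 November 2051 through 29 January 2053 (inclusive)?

4 November 2051 is a Saturday.
That's 453 days from start to end, counting both.
453 = 7 × 64 + 5, so there are 64 full weeks plus 5 extra days.
Each full week contributes one Tuesday: 64 so far.
The 5 extra days are Saturday, Sunday, Monday, Tuesday, Wednesday — 1 of them qualifies.
Total: 64 + 1 = 65.

65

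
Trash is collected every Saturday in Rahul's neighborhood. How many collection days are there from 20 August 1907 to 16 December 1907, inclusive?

20 August 1907 is a Tuesday.
That's 119 days from start to end, counting both.
119 = 7 × 17, so the span is exactly 17 full weeks.
Each full week contributes one Saturday: 17 so far.

17 Saturdays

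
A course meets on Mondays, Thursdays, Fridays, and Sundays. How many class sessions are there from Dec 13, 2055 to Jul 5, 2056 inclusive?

Dec 13, 2055 is a Monday.
From Dec 13, 2055 to Jul 5, 2056 is 206 days inclusive.
206 = 7 × 29 + 3, so there are 29 full weeks plus 3 extra days.
Each full week contributes 4 days from the set (Mon, Thu, Fri, Sun): 29 × 4 = 116.
The 3 extra days are Monday, Tuesday, Wednesday — 1 of them qualifies.
Total: 116 + 1 = 117.

117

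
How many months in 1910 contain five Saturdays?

5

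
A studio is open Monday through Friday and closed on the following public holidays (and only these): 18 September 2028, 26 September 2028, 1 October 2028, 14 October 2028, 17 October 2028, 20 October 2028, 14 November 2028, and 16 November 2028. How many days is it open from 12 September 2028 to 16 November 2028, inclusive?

42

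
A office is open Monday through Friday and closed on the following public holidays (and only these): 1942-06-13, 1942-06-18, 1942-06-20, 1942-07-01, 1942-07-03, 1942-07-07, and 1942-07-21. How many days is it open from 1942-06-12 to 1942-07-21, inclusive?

23

1942-06-12 is a Friday.
That's 40 days from start to end, counting both.
40 = 7 × 5 + 5, so there are 5 full weeks plus 5 extra days.
Each full week contributes 5 weekdays (Mon–Fri): 5 × 5 = 25.
The 5 extra days are Friday, Saturday, Sunday, Monday, Tuesday — 3 of them qualify.
Total: 25 + 3 = 28.
Holidays: 1942-06-13 (Sat); 1942-06-18 (Thu); 1942-06-20 (Sat); 1942-07-01 (Wed); 1942-07-03 (Fri); 1942-07-07 (Tue); 1942-07-21 (Tue).
5 of the 7 holidays fall on weekdays; the rest are weekends and were already excluded.
Business days: 28 − 5 = 23.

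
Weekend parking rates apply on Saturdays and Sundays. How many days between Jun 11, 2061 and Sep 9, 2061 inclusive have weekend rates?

26

Jun 11, 2061 is a Saturday.
That's 91 days from start to end, counting both.
91 = 7 × 13, so the span is exactly 13 full weeks.
Each full week contributes 2 weekend days (Sat, Sun): 13 × 2 = 26.
Total: 26.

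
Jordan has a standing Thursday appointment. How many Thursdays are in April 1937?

5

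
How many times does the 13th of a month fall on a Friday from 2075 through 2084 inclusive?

16

Friday-the-13ths by year:
2075: Sep, Dec
2076: Mar, Nov
2077: Aug
2078: May
2079: Jan, Oct
2080: Sep, Dec
2081: Jun
2082: Feb, Mar, Nov
2083: Aug
2084: Oct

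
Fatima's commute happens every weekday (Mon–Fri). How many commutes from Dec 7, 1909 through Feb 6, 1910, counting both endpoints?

Dec 7, 1909 is a Tuesday.
The range spans 62 days (inclusive of both endpoints).
62 = 7 × 8 + 6, so there are 8 full weeks plus 6 extra days.
Each full week contributes 5 weekdays (Mon–Fri): 8 × 5 = 40.
The 6 extra days are Tuesday, Wednesday, Thursday, Friday, Saturday, Sunday — 4 of them qualify.
Total: 40 + 4 = 44.

44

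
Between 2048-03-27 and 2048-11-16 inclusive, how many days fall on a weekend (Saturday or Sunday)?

68

2048-03-27 is a Friday.
From 2048-03-27 to 2048-11-16 is 235 days inclusive.
235 = 7 × 33 + 4, so there are 33 full weeks plus 4 extra days.
Each full week contributes 2 weekend days (Sat, Sun): 33 × 2 = 66.
The 4 extra days are Friday, Saturday, Sunday, Monday — 2 of them qualify.
Total: 66 + 2 = 68.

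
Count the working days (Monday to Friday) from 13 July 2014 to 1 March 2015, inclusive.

13 July 2014 is a Sunday.
From 13 July 2014 to 1 March 2015 is 232 days inclusive.
232 = 7 × 33 + 1, so there are 33 full weeks plus 1 extra day.
Each full week contributes 5 weekdays (Mon–Fri): 33 × 5 = 165.
The 1 extra day is Sun — none qualify.
Total: 165 + 0 = 165.

165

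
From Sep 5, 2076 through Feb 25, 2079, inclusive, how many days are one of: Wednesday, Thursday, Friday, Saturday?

517

Sep 5, 2076 is a Saturday.
That's 904 days from start to end, counting both.
904 = 7 × 129 + 1, so there are 129 full weeks plus 1 extra day.
Each full week contributes 4 days from the set (Wed, Thu, Fri, Sat): 129 × 4 = 516.
The 1 extra day is Sat — 1 of them qualifies.
Total: 516 + 1 = 517.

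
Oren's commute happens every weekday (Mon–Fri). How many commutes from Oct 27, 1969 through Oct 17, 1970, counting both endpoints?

Oct 27, 1969 is a Monday.
That's 356 days from start to end, counting both.
356 = 7 × 50 + 6, so there are 50 full weeks plus 6 extra days.
Each full week contributes 5 weekdays (Mon–Fri): 50 × 5 = 250.
The 6 extra days are Monday, Tuesday, Wednesday, Thursday, Friday, Saturday — 5 of them qualify.
Total: 250 + 5 = 255.

255 weekdays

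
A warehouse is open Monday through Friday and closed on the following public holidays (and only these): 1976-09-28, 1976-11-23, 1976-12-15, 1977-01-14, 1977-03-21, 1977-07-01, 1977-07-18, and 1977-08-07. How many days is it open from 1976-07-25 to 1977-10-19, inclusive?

1976-07-25 is a Sunday.
That's 452 days from start to end, counting both.
452 = 7 × 64 + 4, so there are 64 full weeks plus 4 extra days.
Each full week contributes 5 weekdays (Mon–Fri): 64 × 5 = 320.
The 4 extra days are Sunday, Monday, Tuesday, Wednesday — 3 of them qualify.
Total: 320 + 3 = 323.
Holidays: 1976-09-28 (Tue); 1976-11-23 (Tue); 1976-12-15 (Wed); 1977-01-14 (Fri); 1977-03-21 (Mon); 1977-07-01 (Fri); 1977-07-18 (Mon); 1977-08-07 (Sun).
7 of the 8 holidays fall on weekdays; the rest are weekends and were already excluded.
Business days: 323 − 7 = 316.

316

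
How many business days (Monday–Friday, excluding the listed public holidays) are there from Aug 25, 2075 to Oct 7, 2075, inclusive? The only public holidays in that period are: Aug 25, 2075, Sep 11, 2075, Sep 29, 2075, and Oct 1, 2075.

Aug 25, 2075 is a Sunday.
From Aug 25, 2075 to Oct 7, 2075 is 44 days inclusive.
44 = 7 × 6 + 2, so there are 6 full weeks plus 2 extra days.
Each full week contributes 5 weekdays (Mon–Fri): 6 × 5 = 30.
The 2 extra days are Sun, Mon — 1 of them qualifies.
Total: 30 + 1 = 31.
Holidays: Aug 25, 2075 (Sun); Sep 11, 2075 (Wed); Sep 29, 2075 (Sun); Oct 1, 2075 (Tue).
2 of the 4 holidays fall on weekdays; the rest are weekends and were already excluded.
Business days: 31 − 2 = 29.

29 business days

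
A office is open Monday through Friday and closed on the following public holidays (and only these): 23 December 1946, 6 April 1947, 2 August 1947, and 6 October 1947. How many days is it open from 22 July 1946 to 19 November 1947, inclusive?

22 July 1946 is a Monday.
The range spans 486 days (inclusive of both endpoints).
486 = 7 × 69 + 3, so there are 69 full weeks plus 3 extra days.
Each full week contributes 5 weekdays (Mon–Fri): 69 × 5 = 345.
The 3 extra days are Monday, Tuesday, Wednesday — 3 of them qualify.
Total: 345 + 3 = 348.
Holidays: 23 December 1946 (Mon); 6 April 1947 (Sun); 2 August 1947 (Sat); 6 October 1947 (Mon).
2 of the 4 holidays fall on weekdays; the rest are weekends and were already excluded.
Business days: 348 − 2 = 346.

346 business days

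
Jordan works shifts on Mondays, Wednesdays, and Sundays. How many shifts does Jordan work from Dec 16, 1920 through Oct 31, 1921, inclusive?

Dec 16, 1920 is a Thursday.
From Dec 16, 1920 to Oct 31, 1921 is 320 days inclusive.
320 = 7 × 45 + 5, so there are 45 full weeks plus 5 extra days.
Each full week contributes 3 days from the set (Mon, Wed, Sun): 45 × 3 = 135.
The 5 extra days are Thursday, Friday, Saturday, Sunday, Monday — 2 of them qualify.
Total: 135 + 2 = 137.

137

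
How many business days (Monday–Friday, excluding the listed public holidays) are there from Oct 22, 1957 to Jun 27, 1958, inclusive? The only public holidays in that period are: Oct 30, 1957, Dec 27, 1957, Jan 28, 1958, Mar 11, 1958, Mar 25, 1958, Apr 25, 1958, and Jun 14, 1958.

173

Oct 22, 1957 is a Tuesday.
The range spans 249 days (inclusive of both endpoints).
249 = 7 × 35 + 4, so there are 35 full weeks plus 4 extra days.
Each full week contributes 5 weekdays (Mon–Fri): 35 × 5 = 175.
The 4 extra days are Tuesday, Wednesday, Thursday, Friday — 4 of them qualify.
Total: 175 + 4 = 179.
Holidays: Oct 30, 1957 (Wed); Dec 27, 1957 (Fri); Jan 28, 1958 (Tue); Mar 11, 1958 (Tue); Mar 25, 1958 (Tue); Apr 25, 1958 (Fri); Jun 14, 1958 (Sat).
6 of the 7 holidays fall on weekdays; the rest are weekends and were already excluded.
Business days: 179 − 6 = 173.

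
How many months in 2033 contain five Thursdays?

4

A month has five Thursdays exactly when Thursday falls within its first (length − 28) days.
Jan: 31 days, starts Sat → 5 of Sat, Sun, Mon
Feb: 28 days, starts Tue → 5 of (none)
Mar: 31 days, starts Tue → 5 of Tue, Wed, Thu ✓
Apr: 30 days, starts Fri → 5 of Fri, Sat
May: 31 days, starts Sun → 5 of Sun, Mon, Tue
Jun: 30 days, starts Wed → 5 of Wed, Thu ✓
Jul: 31 days, starts Fri → 5 of Fri, Sat, Sun
Aug: 31 days, starts Mon → 5 of Mon, Tue, Wed
Sep: 30 days, starts Thu → 5 of Thu, Fri ✓
Oct: 31 days, starts Sat → 5 of Sat, Sun, Mon
Nov: 30 days, starts Tue → 5 of Tue, Wed
Dec: 31 days, starts Thu → 5 of Thu, Fri, Sat ✓
Months with five Thursdays: Mar, Jun, Sep, Dec.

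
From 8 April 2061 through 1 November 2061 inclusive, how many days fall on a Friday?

30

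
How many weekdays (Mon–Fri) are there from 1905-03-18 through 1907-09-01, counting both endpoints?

640

1905-03-18 is a Saturday.
The range spans 898 days (inclusive of both endpoints).
898 = 7 × 128 + 2, so there are 128 full weeks plus 2 extra days.
Each full week contributes 5 weekdays (Mon–Fri): 128 × 5 = 640.
The 2 extra days are Saturday, Sunday — none qualify.
Total: 640 + 0 = 640.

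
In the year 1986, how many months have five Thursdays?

4

A month has five Thursdays exactly when Thursday falls within its first (length − 28) days.
Jan: 31 days, starts Wed → 5 of Wed, Thu, Fri ✓
Feb: 28 days, starts Sat → 5 of (none)
Mar: 31 days, starts Sat → 5 of Sat, Sun, Mon
Apr: 30 days, starts Tue → 5 of Tue, Wed
May: 31 days, starts Thu → 5 of Thu, Fri, Sat ✓
Jun: 30 days, starts Sun → 5 of Sun, Mon
Jul: 31 days, starts Tue → 5 of Tue, Wed, Thu ✓
Aug: 31 days, starts Fri → 5 of Fri, Sat, Sun
Sep: 30 days, starts Mon → 5 of Mon, Tue
Oct: 31 days, starts Wed → 5 of Wed, Thu, Fri ✓
Nov: 30 days, starts Sat → 5 of Sat, Sun
Dec: 31 days, starts Mon → 5 of Mon, Tue, Wed
Months with five Thursdays: Jan, May, Jul, Oct.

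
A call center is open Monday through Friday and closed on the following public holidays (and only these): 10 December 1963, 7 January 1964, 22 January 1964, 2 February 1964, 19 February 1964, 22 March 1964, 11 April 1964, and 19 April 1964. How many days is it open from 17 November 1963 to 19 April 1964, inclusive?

17 November 1963 is a Sunday.
From 17 November 1963 to 19 April 1964 is 155 days inclusive.
155 = 7 × 22 + 1, so there are 22 full weeks plus 1 extra day.
Each full week contributes 5 weekdays (Mon–Fri): 22 × 5 = 110.
The 1 extra day is Sunday — none qualify.
Total: 110 + 0 = 110.
Holidays: 10 December 1963 (Tue); 7 January 1964 (Tue); 22 January 1964 (Wed); 2 February 1964 (Sun); 19 February 1964 (Wed); 22 March 1964 (Sun); 11 April 1964 (Sat); 19 April 1964 (Sun).
4 of the 8 holidays fall on weekdays; the rest are weekends and were already excluded.
Business days: 110 − 4 = 106.

106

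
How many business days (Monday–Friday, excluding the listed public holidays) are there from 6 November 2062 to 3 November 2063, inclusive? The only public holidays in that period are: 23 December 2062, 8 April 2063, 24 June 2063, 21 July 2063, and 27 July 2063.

6 November 2062 is a Monday.
From 6 November 2062 to 3 November 2063 is 363 days inclusive.
363 = 7 × 51 + 6, so there are 51 full weeks plus 6 extra days.
Each full week contributes 5 weekdays (Mon–Fri): 51 × 5 = 255.
The 6 extra days are Mon, Tue, Wed, Thu, Fri, Sat — 5 of them qualify.
Total: 255 + 5 = 260.
Holidays: 23 December 2062 (Sat); 8 April 2063 (Sun); 24 June 2063 (Sun); 21 July 2063 (Sat); 27 July 2063 (Fri).
1 of the 5 holidays fall on weekdays; the rest are weekends and were already excluded.
Business days: 260 − 1 = 259.

259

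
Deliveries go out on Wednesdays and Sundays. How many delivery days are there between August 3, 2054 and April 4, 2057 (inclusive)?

August 3, 2054 is a Monday.
The range spans 976 days (inclusive of both endpoints).
976 = 7 × 139 + 3, so there are 139 full weeks plus 3 extra days.
Each full week contributes 2 days from the set (Wed, Sun): 139 × 2 = 278.
The 3 extra days are Monday, Tuesday, Wednesday — 1 of them qualifies.
Total: 278 + 1 = 279.

279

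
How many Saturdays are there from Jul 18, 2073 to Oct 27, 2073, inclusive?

Jul 18, 2073 is a Tuesday.
That's 102 days from start to end, counting both.
102 = 7 × 14 + 4, so there are 14 full weeks plus 4 extra days.
Each full week contributes one Saturday: 14 so far.
The 4 extra days are Tue, Wed, Thu, Fri — none qualify.
Total: 14 + 0 = 14.

14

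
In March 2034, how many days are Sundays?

4

Mar 1, 2034 is a Wednesday.
The range spans 31 days (inclusive of both endpoints).
31 = 7 × 4 + 3, so there are 4 full weeks plus 3 extra days.
Each full week contributes one Sunday: 4 so far.
The 3 extra days are Wednesday, Thursday, Friday — none qualify.
Total: 4 + 0 = 4.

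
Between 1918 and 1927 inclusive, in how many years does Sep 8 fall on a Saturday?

1

Day of week of September 8 in each year:
1918: Sun, 1919: Mon, 1920: Wed, 1921: Thu, 1922: Fri, 1923: Sat ✓, 1924: Mon, 1925: Tue, 1926: Wed, 1927: Thu
Saturdays: 1923.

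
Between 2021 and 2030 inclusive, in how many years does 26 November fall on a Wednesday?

1

Day of week of November 26 in each year:
2021: Fri, 2022: Sat, 2023: Sun, 2024: Tue, 2025: Wed ✓, 2026: Thu, 2027: Fri, 2028: Sun, 2029: Mon, 2030: Tue
Wednesdays: 2025.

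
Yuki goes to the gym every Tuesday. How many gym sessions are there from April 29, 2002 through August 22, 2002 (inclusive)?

April 29, 2002 is a Monday.
That's 116 days from start to end, counting both.
116 = 7 × 16 + 4, so there are 16 full weeks plus 4 extra days.
Each full week contributes one Tuesday: 16 so far.
The 4 extra days are Monday, Tuesday, Wednesday, Thursday — 1 of them qualifies.
Total: 16 + 1 = 17.

17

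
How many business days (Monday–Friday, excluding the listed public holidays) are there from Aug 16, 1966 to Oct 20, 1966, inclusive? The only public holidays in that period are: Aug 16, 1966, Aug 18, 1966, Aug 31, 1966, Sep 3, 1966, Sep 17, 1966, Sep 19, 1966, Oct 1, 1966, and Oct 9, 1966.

Aug 16, 1966 is a Tuesday.
From Aug 16, 1966 to Oct 20, 1966 is 66 days inclusive.
66 = 7 × 9 + 3, so there are 9 full weeks plus 3 extra days.
Each full week contributes 5 weekdays (Mon–Fri): 9 × 5 = 45.
The 3 extra days are Tue, Wed, Thu — 3 of them qualify.
Total: 45 + 3 = 48.
Holidays: Aug 16, 1966 (Tue); Aug 18, 1966 (Thu); Aug 31, 1966 (Wed); Sep 3, 1966 (Sat); Sep 17, 1966 (Sat); Sep 19, 1966 (Mon); Oct 1, 1966 (Sat); Oct 9, 1966 (Sun).
4 of the 8 holidays fall on weekdays; the rest are weekends and were already excluded.
Business days: 48 − 4 = 44.

44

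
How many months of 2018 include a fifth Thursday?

4

A month has five Thursdays exactly when Thursday falls within its first (length − 28) days.
Jan: 31 days, starts Mon → 5 of Mon, Tue, Wed
Feb: 28 days, starts Thu → 5 of (none)
Mar: 31 days, starts Thu → 5 of Thu, Fri, Sat ✓
Apr: 30 days, starts Sun → 5 of Sun, Mon
May: 31 days, starts Tue → 5 of Tue, Wed, Thu ✓
Jun: 30 days, starts Fri → 5 of Fri, Sat
Jul: 31 days, starts Sun → 5 of Sun, Mon, Tue
Aug: 31 days, starts Wed → 5 of Wed, Thu, Fri ✓
Sep: 30 days, starts Sat → 5 of Sat, Sun
Oct: 31 days, starts Mon → 5 of Mon, Tue, Wed
Nov: 30 days, starts Thu → 5 of Thu, Fri ✓
Dec: 31 days, starts Sat → 5 of Sat, Sun, Mon
Months with five Thursdays: Mar, May, Aug, Nov.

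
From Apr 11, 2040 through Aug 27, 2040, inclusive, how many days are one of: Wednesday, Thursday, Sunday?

Apr 11, 2040 is a Wednesday.
The range spans 139 days (inclusive of both endpoints).
139 = 7 × 19 + 6, so there are 19 full weeks plus 6 extra days.
Each full week contributes 3 days from the set (Wed, Thu, Sun): 19 × 3 = 57.
The 6 extra days are Wed, Thu, Fri, Sat, Sun, Mon — 3 of them qualify.
Total: 57 + 3 = 60.

60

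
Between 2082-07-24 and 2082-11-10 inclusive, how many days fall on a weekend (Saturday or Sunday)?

32

2082-07-24 is a Friday.
The range spans 110 days (inclusive of both endpoints).
110 = 7 × 15 + 5, so there are 15 full weeks plus 5 extra days.
Each full week contributes 2 weekend days (Sat, Sun): 15 × 2 = 30.
The 5 extra days are Friday, Saturday, Sunday, Monday, Tuesday — 2 of them qualify.
Total: 30 + 2 = 32.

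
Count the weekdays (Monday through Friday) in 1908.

January 1, 1908 is a Wednesday.
From January 1, 1908 to December 31, 1908 is 366 days inclusive.
366 = 7 × 52 + 2, so there are 52 full weeks plus 2 extra days.
Each full week contributes 5 weekdays (Mon–Fri): 52 × 5 = 260.
The 2 extra days are Wed, Thu — 2 of them qualify.
Total: 260 + 2 = 262.

262 weekdays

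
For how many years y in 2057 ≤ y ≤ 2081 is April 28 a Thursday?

Day of week of April 28 in each year:
2057: Sat, 2058: Sun, 2059: Mon, 2060: Wed, 2061: Thu ✓, 2062: Fri, 2063: Sat, 2064: Mon, 2065: Tue, 2066: Wed, 2067: Thu ✓, 2068: Sat, 2069: Sun, 2070: Mon, 2071: Tue, 2072: Thu ✓, 2073: Fri, 2074: Sat, 2075: Sun, 2076: Tue, 2077: Wed, 2078: Thu ✓, 2079: Fri, 2080: Sun, 2081: Mon
Thursdays: 2061, 2067, 2072, 2078.

4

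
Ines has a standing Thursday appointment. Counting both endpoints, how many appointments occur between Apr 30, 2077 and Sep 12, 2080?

176

Apr 30, 2077 is a Friday.
From Apr 30, 2077 to Sep 12, 2080 is 1232 days inclusive.
1232 = 7 × 176, so the span is exactly 176 full weeks.
Each full week contributes one Thursday: 176 so far.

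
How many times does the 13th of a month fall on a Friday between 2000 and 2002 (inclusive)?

Friday-the-13ths by year:
2000: Oct
2001: Apr, Jul
2002: Sep, Dec

5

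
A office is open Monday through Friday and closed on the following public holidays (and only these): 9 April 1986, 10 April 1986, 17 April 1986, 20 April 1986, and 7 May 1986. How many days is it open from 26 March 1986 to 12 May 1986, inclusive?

30

26 March 1986 is a Wednesday.
From 26 March 1986 to 12 May 1986 is 48 days inclusive.
48 = 7 × 6 + 6, so there are 6 full weeks plus 6 extra days.
Each full week contributes 5 weekdays (Mon–Fri): 6 × 5 = 30.
The 6 extra days are Wed, Thu, Fri, Sat, Sun, Mon — 4 of them qualify.
Total: 30 + 4 = 34.
Holidays: 9 April 1986 (Wed); 10 April 1986 (Thu); 17 April 1986 (Thu); 20 April 1986 (Sun); 7 May 1986 (Wed).
4 of the 5 holidays fall on weekdays; the rest are weekends and were already excluded.
Business days: 34 − 4 = 30.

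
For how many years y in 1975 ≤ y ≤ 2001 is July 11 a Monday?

4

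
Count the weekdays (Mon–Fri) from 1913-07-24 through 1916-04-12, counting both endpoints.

710 weekdays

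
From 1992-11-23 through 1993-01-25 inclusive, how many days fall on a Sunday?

9 Sundays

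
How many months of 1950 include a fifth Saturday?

A month has five Saturdays exactly when Saturday falls within its first (length − 28) days.
Jan: 31 days, starts Sun → 5 of Sun, Mon, Tue
Feb: 28 days, starts Wed → 5 of (none)
Mar: 31 days, starts Wed → 5 of Wed, Thu, Fri
Apr: 30 days, starts Sat → 5 of Sat, Sun ✓
May: 31 days, starts Mon → 5 of Mon, Tue, Wed
Jun: 30 days, starts Thu → 5 of Thu, Fri
Jul: 31 days, starts Sat → 5 of Sat, Sun, Mon ✓
Aug: 31 days, starts Tue → 5 of Tue, Wed, Thu
Sep: 30 days, starts Fri → 5 of Fri, Sat ✓
Oct: 31 days, starts Sun → 5 of Sun, Mon, Tue
Nov: 30 days, starts Wed → 5 of Wed, Thu
Dec: 31 days, starts Fri → 5 of Fri, Sat, Sun ✓
Months with five Saturdays: Apr, Jul, Sep, Dec.

4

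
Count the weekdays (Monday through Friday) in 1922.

260

1 January 1922 is a Sunday.
From 1 January 1922 to 31 December 1922 is 365 days inclusive.
365 = 7 × 52 + 1, so there are 52 full weeks plus 1 extra day.
Each full week contributes 5 weekdays (Mon–Fri): 52 × 5 = 260.
The 1 extra day is Sun — none qualify.
Total: 260 + 0 = 260.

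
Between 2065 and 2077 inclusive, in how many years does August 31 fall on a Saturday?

Day of week of August 31 in each year:
2065: Mon, 2066: Tue, 2067: Wed, 2068: Fri, 2069: Sat ✓, 2070: Sun, 2071: Mon, 2072: Wed, 2073: Thu, 2074: Fri, 2075: Sat ✓, 2076: Mon, 2077: Tue
Saturdays: 2069, 2075.

2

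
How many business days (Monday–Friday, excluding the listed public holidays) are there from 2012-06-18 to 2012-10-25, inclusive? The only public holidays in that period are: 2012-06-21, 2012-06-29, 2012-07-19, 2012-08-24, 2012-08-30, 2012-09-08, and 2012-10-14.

89 business days

2012-06-18 is a Monday.
That's 130 days from start to end, counting both.
130 = 7 × 18 + 4, so there are 18 full weeks plus 4 extra days.
Each full week contributes 5 weekdays (Mon–Fri): 18 × 5 = 90.
The 4 extra days are Monday, Tuesday, Wednesday, Thursday — 4 of them qualify.
Total: 90 + 4 = 94.
Holidays: 2012-06-21 (Thu); 2012-06-29 (Fri); 2012-07-19 (Thu); 2012-08-24 (Fri); 2012-08-30 (Thu); 2012-09-08 (Sat); 2012-10-14 (Sun).
5 of the 7 holidays fall on weekdays; the rest are weekends and were already excluded.
Business days: 94 − 5 = 89.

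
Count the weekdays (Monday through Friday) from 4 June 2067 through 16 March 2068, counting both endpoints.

205

4 June 2067 is a Saturday.
That's 287 days from start to end, counting both.
287 = 7 × 41, so the span is exactly 41 full weeks.
Each full week contributes 5 weekdays (Mon–Fri): 41 × 5 = 205.
Total: 205.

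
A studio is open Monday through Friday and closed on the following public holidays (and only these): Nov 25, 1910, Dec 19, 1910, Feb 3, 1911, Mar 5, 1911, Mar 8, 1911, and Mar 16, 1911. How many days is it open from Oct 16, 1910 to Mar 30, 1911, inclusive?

Oct 16, 1910 is a Sunday.
From Oct 16, 1910 to Mar 30, 1911 is 166 days inclusive.
166 = 7 × 23 + 5, so there are 23 full weeks plus 5 extra days.
Each full week contributes 5 weekdays (Mon–Fri): 23 × 5 = 115.
The 5 extra days are Sunday, Monday, Tuesday, Wednesday, Thursday — 4 of them qualify.
Total: 115 + 4 = 119.
Holidays: Nov 25, 1910 (Fri); Dec 19, 1910 (Mon); Feb 3, 1911 (Fri); Mar 5, 1911 (Sun); Mar 8, 1911 (Wed); Mar 16, 1911 (Thu).
5 of the 6 holidays fall on weekdays; the rest are weekends and were already excluded.
Business days: 119 − 5 = 114.

114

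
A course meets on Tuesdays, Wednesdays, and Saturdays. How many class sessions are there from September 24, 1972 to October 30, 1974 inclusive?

329

September 24, 1972 is a Sunday.
That's 767 days from start to end, counting both.
767 = 7 × 109 + 4, so there are 109 full weeks plus 4 extra days.
Each full week contributes 3 days from the set (Tue, Wed, Sat): 109 × 3 = 327.
The 4 extra days are Sun, Mon, Tue, Wed — 2 of them qualify.
Total: 327 + 2 = 329.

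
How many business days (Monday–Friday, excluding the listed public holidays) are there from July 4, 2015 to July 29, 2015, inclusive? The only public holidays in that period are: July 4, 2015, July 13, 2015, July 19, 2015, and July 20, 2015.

16 business days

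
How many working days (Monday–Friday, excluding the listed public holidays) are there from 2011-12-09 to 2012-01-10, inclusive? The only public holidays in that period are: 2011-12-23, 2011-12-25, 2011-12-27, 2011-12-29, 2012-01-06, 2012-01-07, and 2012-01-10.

2011-12-09 is a Friday.
That's 33 days from start to end, counting both.
33 = 7 × 4 + 5, so there are 4 full weeks plus 5 extra days.
Each full week contributes 5 weekdays (Mon–Fri): 4 × 5 = 20.
The 5 extra days are Fri, Sat, Sun, Mon, Tue — 3 of them qualify.
Total: 20 + 3 = 23.
Holidays: 2011-12-23 (Fri); 2011-12-25 (Sun); 2011-12-27 (Tue); 2011-12-29 (Thu); 2012-01-06 (Fri); 2012-01-07 (Sat); 2012-01-10 (Tue).
5 of the 7 holidays fall on weekdays; the rest are weekends and were already excluded.
Business days: 23 − 5 = 18.

18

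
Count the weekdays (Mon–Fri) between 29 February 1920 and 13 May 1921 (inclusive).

29 February 1920 is a Sunday.
The range spans 440 days (inclusive of both endpoints).
440 = 7 × 62 + 6, so there are 62 full weeks plus 6 extra days.
Each full week contributes 5 weekdays (Mon–Fri): 62 × 5 = 310.
The 6 extra days are Sun, Mon, Tue, Wed, Thu, Fri — 5 of them qualify.
Total: 310 + 5 = 315.

315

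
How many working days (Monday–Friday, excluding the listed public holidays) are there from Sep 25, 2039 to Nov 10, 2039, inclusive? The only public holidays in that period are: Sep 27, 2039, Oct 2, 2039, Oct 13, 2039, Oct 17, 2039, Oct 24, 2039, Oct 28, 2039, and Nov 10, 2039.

28 working days

Sep 25, 2039 is a Sunday.
That's 47 days from start to end, counting both.
47 = 7 × 6 + 5, so there are 6 full weeks plus 5 extra days.
Each full week contributes 5 weekdays (Mon–Fri): 6 × 5 = 30.
The 5 extra days are Sunday, Monday, Tuesday, Wednesday, Thursday — 4 of them qualify.
Total: 30 + 4 = 34.
Holidays: Sep 27, 2039 (Tue); Oct 2, 2039 (Sun); Oct 13, 2039 (Thu); Oct 17, 2039 (Mon); Oct 24, 2039 (Mon); Oct 28, 2039 (Fri); Nov 10, 2039 (Thu).
6 of the 7 holidays fall on weekdays; the rest are weekends and were already excluded.
Business days: 34 − 6 = 28.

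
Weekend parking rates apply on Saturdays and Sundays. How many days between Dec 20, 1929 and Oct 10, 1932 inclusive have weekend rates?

294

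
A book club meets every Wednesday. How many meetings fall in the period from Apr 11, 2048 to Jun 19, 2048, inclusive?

10 Wednesdays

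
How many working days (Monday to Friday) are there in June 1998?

22 weekdays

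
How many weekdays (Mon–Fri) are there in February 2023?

20 weekdays

1 February 2023 is a Wednesday.
From 1 February 2023 to 28 February 2023 is 28 days inclusive.
28 = 7 × 4, so the span is exactly 4 full weeks.
Each full week contributes 5 weekdays (Mon–Fri): 4 × 5 = 20.
Total: 20.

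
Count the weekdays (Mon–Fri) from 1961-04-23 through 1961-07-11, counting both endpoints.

57

1961-04-23 is a Sunday.
From 1961-04-23 to 1961-07-11 is 80 days inclusive.
80 = 7 × 11 + 3, so there are 11 full weeks plus 3 extra days.
Each full week contributes 5 weekdays (Mon–Fri): 11 × 5 = 55.
The 3 extra days are Sun, Mon, Tue — 2 of them qualify.
Total: 55 + 2 = 57.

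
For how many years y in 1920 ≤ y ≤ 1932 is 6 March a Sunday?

3

Day of week of March 6 in each year:
1920: Sat, 1921: Sun ✓, 1922: Mon, 1923: Tue, 1924: Thu, 1925: Fri, 1926: Sat, 1927: Sun ✓, 1928: Tue, 1929: Wed, 1930: Thu, 1931: Fri, 1932: Sun ✓
Sundays: 1921, 1927, 1932.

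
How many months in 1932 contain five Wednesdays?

4

A month has five Wednesdays exactly when Wednesday falls within its first (length − 28) days.
Jan: 31 days, starts Fri → 5 of Fri, Sat, Sun
Feb: 29 days, starts Mon → 5 of Mon
Mar: 31 days, starts Tue → 5 of Tue, Wed, Thu ✓
Apr: 30 days, starts Fri → 5 of Fri, Sat
May: 31 days, starts Sun → 5 of Sun, Mon, Tue
Jun: 30 days, starts Wed → 5 of Wed, Thu ✓
Jul: 31 days, starts Fri → 5 of Fri, Sat, Sun
Aug: 31 days, starts Mon → 5 of Mon, Tue, Wed ✓
Sep: 30 days, starts Thu → 5 of Thu, Fri
Oct: 31 days, starts Sat → 5 of Sat, Sun, Mon
Nov: 30 days, starts Tue → 5 of Tue, Wed ✓
Dec: 31 days, starts Thu → 5 of Thu, Fri, Sat
Months with five Wednesdays: Mar, Jun, Aug, Nov.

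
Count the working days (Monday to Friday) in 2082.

261 weekdays

2082-01-01 is a Thursday.
The range spans 365 days (inclusive of both endpoints).
365 = 7 × 52 + 1, so there are 52 full weeks plus 1 extra day.
Each full week contributes 5 weekdays (Mon–Fri): 52 × 5 = 260.
The 1 extra day is Thursday — 1 of them qualifies.
Total: 260 + 1 = 261.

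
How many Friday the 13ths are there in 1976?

The 13th falls on a Friday when the month's 13th has weekday Fri.
Jan 13 is Tue; Feb 13 is Fri ✓; Mar 13 is Sat; Apr 13 is Tue; May 13 is Thu; Jun 13 is Sun; Jul 13 is Tue; Aug 13 is Fri ✓; Sep 13 is Mon; Oct 13 is Wed; Nov 13 is Sat; Dec 13 is Mon.
Friday the 13ths: Feb, Aug.

2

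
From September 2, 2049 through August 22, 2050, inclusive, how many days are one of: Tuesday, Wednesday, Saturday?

151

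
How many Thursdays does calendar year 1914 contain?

Jan 1, 1914 is a Thursday.
That's 365 days from start to end, counting both.
365 = 7 × 52 + 1, so there are 52 full weeks plus 1 extra day.
Each full week contributes one Thursday: 52 so far.
The 1 extra day is Thursday — 1 of them qualifies.
Total: 52 + 1 = 53.

53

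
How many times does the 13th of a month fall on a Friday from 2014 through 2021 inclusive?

Friday-the-13ths by year:
2014: Jun
2015: Feb, Mar, Nov
2016: May
2017: Jan, Oct
2018: Apr, Jul
2019: Sep, Dec
2020: Mar, Nov
2021: Aug

14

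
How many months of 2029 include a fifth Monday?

A month has five Mondays exactly when Monday falls within its first (length − 28) days.
Jan: 31 days, starts Mon → 5 of Mon, Tue, Wed ✓
Feb: 28 days, starts Thu → 5 of (none)
Mar: 31 days, starts Thu → 5 of Thu, Fri, Sat
Apr: 30 days, starts Sun → 5 of Sun, Mon ✓
May: 31 days, starts Tue → 5 of Tue, Wed, Thu
Jun: 30 days, starts Fri → 5 of Fri, Sat
Jul: 31 days, starts Sun → 5 of Sun, Mon, Tue ✓
Aug: 31 days, starts Wed → 5 of Wed, Thu, Fri
Sep: 30 days, starts Sat → 5 of Sat, Sun
Oct: 31 days, starts Mon → 5 of Mon, Tue, Wed ✓
Nov: 30 days, starts Thu → 5 of Thu, Fri
Dec: 31 days, starts Sat → 5 of Sat, Sun, Mon ✓
Months with five Mondays: Jan, Apr, Jul, Oct, Dec.

5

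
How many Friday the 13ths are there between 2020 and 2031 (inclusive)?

Friday-the-13ths by year:
2020: Mar, Nov
2021: Aug
2022: May
2023: Jan, Oct
2024: Sep, Dec
2025: Jun
2026: Feb, Mar, Nov
2027: Aug
2028: Oct
2029: Apr, Jul
2030: Sep, Dec
2031: Jun

19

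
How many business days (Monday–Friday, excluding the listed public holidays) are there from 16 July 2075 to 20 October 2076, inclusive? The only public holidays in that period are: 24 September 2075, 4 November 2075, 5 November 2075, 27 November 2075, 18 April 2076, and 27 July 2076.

326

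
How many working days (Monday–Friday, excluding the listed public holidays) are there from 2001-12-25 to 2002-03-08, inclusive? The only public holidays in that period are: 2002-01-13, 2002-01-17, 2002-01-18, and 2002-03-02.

2001-12-25 is a Tuesday.
That's 74 days from start to end, counting both.
74 = 7 × 10 + 4, so there are 10 full weeks plus 4 extra days.
Each full week contributes 5 weekdays (Mon–Fri): 10 × 5 = 50.
The 4 extra days are Tuesday, Wednesday, Thursday, Friday — 4 of them qualify.
Total: 50 + 4 = 54.
Holidays: 2002-01-13 (Sun); 2002-01-17 (Thu); 2002-01-18 (Fri); 2002-03-02 (Sat).
2 of the 4 holidays fall on weekdays; the rest are weekends and were already excluded.
Business days: 54 − 2 = 52.

52 working days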